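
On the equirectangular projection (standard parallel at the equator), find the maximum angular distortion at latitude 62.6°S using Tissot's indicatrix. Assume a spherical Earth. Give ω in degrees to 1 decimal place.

43.4°

For the equirectangular projection with φ₀ = 0 (plate carrée), h = 1 along meridians and k = sec φ along parallels.
At 62.6°: h = 1.000, k = 2.173; principal scales a = 2.173, b = 1.000.
sin(ω/2) = (a − b)/(a + b) = 1.173/3.173 = 0.3697, so ω = 2 arcsin(0.3697) ≈ 43.4°.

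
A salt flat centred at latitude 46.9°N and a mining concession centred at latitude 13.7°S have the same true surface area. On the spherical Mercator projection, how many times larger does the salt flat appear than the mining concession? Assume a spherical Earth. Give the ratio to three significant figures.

2.02

Mercator areal scale is sec²φ.
At 46.9°: sec²(46.9°) = 1/0.6833² = 2.142.
At 13.7°: sec²(13.7°) = 1/0.9715² = 1.059.
Ratio = 2.142/1.059 = cos²(13.7°)/cos²(46.9°) ≈ 2.02.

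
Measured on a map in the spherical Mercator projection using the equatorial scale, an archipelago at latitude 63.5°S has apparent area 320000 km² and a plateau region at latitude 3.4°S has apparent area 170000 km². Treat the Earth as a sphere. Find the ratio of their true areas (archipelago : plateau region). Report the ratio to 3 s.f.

0.376

Mercator's areal exaggeration is sec²φ; hence true area = (apparent area) · cos²φ.
True area of archipelago: 320000 × cos²(63.5°) = 320000 × 0.1991 = 63710 km².
True area of plateau region: 170000 × cos²(3.4°) = 170000 × 0.9965 = 169400 km².
Ratio = 63710 / 169400 ≈ 0.376.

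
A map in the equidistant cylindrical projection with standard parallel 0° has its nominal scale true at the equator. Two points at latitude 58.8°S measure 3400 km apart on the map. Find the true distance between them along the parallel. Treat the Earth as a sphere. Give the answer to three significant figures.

1760 km

For the equirectangular projection with φ₀ = 0 (plate carrée), h = 1 along meridians and k = sec φ along parallels.
Along the parallel at 58.8°, map distances are exaggerated by k = sec 58.8° = 1.930.
True distance = 3400 / 1.930 = 3400 × cos 58.8° ≈ 1760 km.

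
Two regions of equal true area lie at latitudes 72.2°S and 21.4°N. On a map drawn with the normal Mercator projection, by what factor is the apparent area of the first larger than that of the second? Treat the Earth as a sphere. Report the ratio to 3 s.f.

9.28

On Mercator, area is exaggerated by sec²φ = 1/cos²φ.
At 72.2°: sec²(72.2°) = 1/0.3057² = 10.70.
At 21.4°: sec²(21.4°) = 1/0.9311² = 1.154.
Ratio = 10.70/1.154 = cos²(21.4°)/cos²(72.2°) ≈ 9.28.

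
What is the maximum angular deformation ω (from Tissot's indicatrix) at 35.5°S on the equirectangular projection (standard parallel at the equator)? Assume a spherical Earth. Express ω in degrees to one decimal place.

11.8°

In the plate carrée (x = Rλ, y = Rφ), meridians are true-scale (h = 1) and parallels are stretched by k = sec φ.
At 35.5°: h = 1.000, k = 1.228; principal scales a = 1.228, b = 1.000.
sin(ω/2) = (a − b)/(a + b) = 0.2283/2.228 = 0.1025, so ω = 2 arcsin(0.1025) ≈ 11.8°.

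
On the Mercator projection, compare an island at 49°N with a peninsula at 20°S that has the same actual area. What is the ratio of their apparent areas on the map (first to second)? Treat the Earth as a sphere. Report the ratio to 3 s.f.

2.05

Mercator areal scale is sec²φ.
At 49°: sec²(49°) = 1/0.6561² = 2.323.
At 20°: sec²(20°) = 1/0.9397² = 1.132.
Ratio = 2.323/1.132 = cos²(20°)/cos²(49°) ≈ 2.05.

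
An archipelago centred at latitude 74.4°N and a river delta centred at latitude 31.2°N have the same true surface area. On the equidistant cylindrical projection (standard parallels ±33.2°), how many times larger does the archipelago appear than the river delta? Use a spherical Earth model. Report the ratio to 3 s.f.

3.18

In the equirectangular projection with standard parallel φ₀ = 33.2° (x = Rλ cos φ₀, y = Rφ), meridians are true-scale (h = 1) and the parallel scale is k = cos φ₀ / cos φ.
Areal scale at 74.4°: h·k = 1.000 × 3.112 = 3.112.
Areal scale at 31.2°: h·k = 1.000 × 0.9783 = 0.9783.
Ratio = 3.112/0.9783 ≈ 3.18.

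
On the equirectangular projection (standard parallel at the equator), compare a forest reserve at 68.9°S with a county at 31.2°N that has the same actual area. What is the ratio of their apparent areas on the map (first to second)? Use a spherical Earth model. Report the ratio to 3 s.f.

Plate carrée maps x = Rλ, y = Rφ. The meridian scale is h = 1 and the parallel scale is k = 1/cos φ = sec φ.
Areal scale at 68.9°: h·k = 1.000 × 2.778 = 2.778.
Areal scale at 31.2°: h·k = 1.000 × 1.169 = 1.169.
Ratio = 2.778/1.169 ≈ 2.38.

2.38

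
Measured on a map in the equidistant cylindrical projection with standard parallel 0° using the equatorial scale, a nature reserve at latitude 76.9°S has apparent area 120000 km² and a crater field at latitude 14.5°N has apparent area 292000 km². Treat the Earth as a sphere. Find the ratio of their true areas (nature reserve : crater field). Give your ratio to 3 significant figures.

0.0962

On the plate carrée, areal scale = h·k = 1 × sec φ, so true area = apparent × cos φ.
True area of nature reserve: 120000 × cos(76.9°) = 120000 × 0.2267 = 27200 km².
True area of crater field: 292000 × cos(14.5°) = 292000 × 0.9681 = 282700 km².
Ratio = 27200 / 282700 ≈ 0.0962.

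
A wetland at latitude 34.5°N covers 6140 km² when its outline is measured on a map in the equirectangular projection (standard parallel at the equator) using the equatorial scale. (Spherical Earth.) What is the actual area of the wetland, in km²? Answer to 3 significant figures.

5060 km²

Plate carrée maps x = Rλ, y = Rφ. The meridian scale is h = 1 and the parallel scale is k = 1/cos φ = sec φ.
Areal scale = h·k = 1 × sec φ; at 34.5°, h = 1.000, k = 1.213, so h·k = 1.213.
True area = apparent / (areal scale) = 6140 / 1.213 ≈ 5060 km².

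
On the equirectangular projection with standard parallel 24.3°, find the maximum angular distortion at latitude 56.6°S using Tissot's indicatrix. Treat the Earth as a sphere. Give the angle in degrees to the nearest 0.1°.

The equidistant cylindrical projection with φ₀ = 24.3° has h = 1 (meridians true) and k = cos φ₀ / cos φ along parallels.
At 56.6°: h = 1.000, k = 1.656; principal scales a = 1.656, b = 1.000.
sin(ω/2) = (a − b)/(a + b) = 0.6556/2.656 = 0.2469, so ω = 2 arcsin(0.2469) ≈ 28.6°.

28.6°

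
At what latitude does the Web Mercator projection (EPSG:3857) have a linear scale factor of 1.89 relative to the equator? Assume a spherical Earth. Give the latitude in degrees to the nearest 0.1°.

58.1°

Mercator scale is k = sec φ = 1/cos φ.
1/cos φ = 1.89  ⇒  cos φ = 0.5291  ⇒  φ = arccos(0.5291) ≈ 58.1°.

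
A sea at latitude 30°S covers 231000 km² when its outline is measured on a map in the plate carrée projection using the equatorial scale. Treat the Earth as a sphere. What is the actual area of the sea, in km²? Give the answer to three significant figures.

200000 km²

In the plate carrée (x = Rλ, y = Rφ), meridians are true-scale (h = 1) and parallels are stretched by k = sec φ.
Areal scale = h·k = 1 × sec φ; at 30°, h = 1.000, k = 1.155, so h·k = 1.155.
True area = apparent / (areal scale) = 231000 / 1.155 ≈ 200000 km².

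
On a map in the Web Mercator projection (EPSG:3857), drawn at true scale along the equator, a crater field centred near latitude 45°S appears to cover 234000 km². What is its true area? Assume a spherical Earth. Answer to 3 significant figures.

Mercator is conformal, so the point scale is isotropic: h = k = sec φ = 1/cos φ.
Areal scale = k² = sec²φ = 1/cos²(45°) = 1/0.7071² = 2.000.
True area = apparent / (areal scale) = 234000 / 2.000 ≈ 117000 km².

117000 km²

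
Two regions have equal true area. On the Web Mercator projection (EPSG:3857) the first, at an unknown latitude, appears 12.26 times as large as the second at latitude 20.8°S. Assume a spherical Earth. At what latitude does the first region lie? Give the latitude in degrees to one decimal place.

74.5°

On Mercator, (apparent₁)/(apparent₂) = sec²φ₁ / sec²φ₂ when true areas are equal.
cos²φ₂ / cos²φ₁ = 12.26  ⇒  cos φ₁ = cos 20.8° / √12.26 = 0.9348/3.501 = 0.2670.
φ₁ = arccos(0.2670) ≈ 74.5°.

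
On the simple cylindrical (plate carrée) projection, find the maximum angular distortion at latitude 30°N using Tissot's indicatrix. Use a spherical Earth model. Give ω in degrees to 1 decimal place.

8.2°

In the plate carrée (x = Rλ, y = Rφ), meridians are true-scale (h = 1) and parallels are stretched by k = sec φ.
At 30°: h = 1.000, k = 1.155; principal scales a = 1.155, b = 1.000.
sin(ω/2) = (a − b)/(a + b) = 0.1547/2.155 = 0.07180, so ω = 2 arcsin(0.07180) ≈ 8.2°.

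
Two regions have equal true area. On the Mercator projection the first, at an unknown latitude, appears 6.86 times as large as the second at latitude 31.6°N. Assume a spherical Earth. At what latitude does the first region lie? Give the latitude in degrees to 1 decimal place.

71.0°

On Mercator, (apparent₁)/(apparent₂) = sec²φ₁ / sec²φ₂ when true areas are equal.
cos²φ₂ / cos²φ₁ = 6.86  ⇒  cos φ₁ = cos 31.6° / √6.86 = 0.8517/2.619 = 0.3252.
φ₁ = arccos(0.3252) ≈ 71.0°.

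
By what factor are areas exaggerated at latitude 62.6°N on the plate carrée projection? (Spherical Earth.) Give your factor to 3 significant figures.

In the plate carrée (x = Rλ, y = Rφ), meridians are true-scale (h = 1) and parallels are stretched by k = sec φ.
Areal scale = h·k = 1 × sec φ; at 62.6°, h = 1.000, k = 2.173, so h·k = 2.173.

2.17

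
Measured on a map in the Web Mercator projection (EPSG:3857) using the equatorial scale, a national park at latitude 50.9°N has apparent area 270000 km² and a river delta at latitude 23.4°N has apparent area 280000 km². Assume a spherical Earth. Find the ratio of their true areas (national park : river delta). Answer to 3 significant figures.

0.455

Mercator's areal exaggeration is sec²φ; hence true area = (apparent area) · cos²φ.
True area of national park: 270000 × cos²(50.9°) = 270000 × 0.3978 = 107400 km².
True area of river delta: 280000 × cos²(23.4°) = 280000 × 0.8423 = 235800 km².
Ratio = 107400 / 235800 ≈ 0.455.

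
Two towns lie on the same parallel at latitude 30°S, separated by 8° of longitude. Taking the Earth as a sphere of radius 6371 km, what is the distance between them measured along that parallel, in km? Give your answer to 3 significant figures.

Arc length along a parallel = R cos φ · Δλ (with Δλ in radians).
= 6371 × cos 30° × (8° × π/180) = 6371 × 0.8660 × 0.1396 ≈ 770 km.

770 km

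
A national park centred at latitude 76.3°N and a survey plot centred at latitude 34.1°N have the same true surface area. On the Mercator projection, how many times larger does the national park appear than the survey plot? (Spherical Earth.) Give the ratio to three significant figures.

On Mercator, area is exaggerated by sec²φ = 1/cos²φ.
At 76.3°: sec²(76.3°) = 1/0.2368² = 17.83.
At 34.1°: sec²(34.1°) = 1/0.8281² = 1.458.
Ratio = 17.83/1.458 = cos²(34.1°)/cos²(76.3°) ≈ 12.2.

12.2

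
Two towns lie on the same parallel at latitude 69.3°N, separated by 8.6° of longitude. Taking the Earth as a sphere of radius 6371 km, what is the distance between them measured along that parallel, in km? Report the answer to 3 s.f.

Arc length along a parallel = R cos φ · Δλ (with Δλ in radians).
= 6371 × cos 69.3° × (8.6° × π/180) = 6371 × 0.3535 × 0.1501 ≈ 338 km.

338 km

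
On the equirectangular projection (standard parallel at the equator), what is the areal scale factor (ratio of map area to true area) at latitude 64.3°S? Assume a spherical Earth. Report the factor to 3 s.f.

2.31

Plate carrée maps x = Rλ, y = Rφ. The meridian scale is h = 1 and the parallel scale is k = 1/cos φ = sec φ.
Areal scale = h·k = 1 × sec φ; at 64.3°, h = 1.000, k = 2.306, so h·k = 2.306.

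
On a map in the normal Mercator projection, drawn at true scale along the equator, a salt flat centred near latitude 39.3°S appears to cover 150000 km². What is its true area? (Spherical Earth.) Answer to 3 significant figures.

89800 km²

Mercator is conformal, so the point scale is isotropic: h = k = sec φ = 1/cos φ.
Areal scale = k² = sec²φ = 1/cos²(39.3°) = 1/0.7738² = 1.670.
True area = apparent / (areal scale) = 150000 / 1.670 ≈ 89800 km².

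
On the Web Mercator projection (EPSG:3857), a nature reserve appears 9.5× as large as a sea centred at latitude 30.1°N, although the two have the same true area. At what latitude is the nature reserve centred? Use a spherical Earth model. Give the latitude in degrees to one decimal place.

Mercator areal scale is sec²φ, so apparent-area ratio = sec²φ₁ / sec²φ₂ = cos²φ₂ / cos²φ₁.
cos²φ₂ / cos²φ₁ = 9.5  ⇒  cos φ₁ = cos 30.1° / √9.5 = 0.8652/3.082 = 0.2807.
φ₁ = arccos(0.2807) ≈ 73.7°.

73.7°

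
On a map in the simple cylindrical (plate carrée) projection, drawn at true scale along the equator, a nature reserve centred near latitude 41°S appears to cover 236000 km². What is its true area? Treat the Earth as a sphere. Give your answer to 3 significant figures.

178000 km²

Plate carrée maps x = Rλ, y = Rφ. The meridian scale is h = 1 and the parallel scale is k = 1/cos φ = sec φ.
Areal scale = h·k = 1 × sec φ; at 41°, h = 1.000, k = 1.325, so h·k = 1.325.
True area = apparent / (areal scale) = 236000 / 1.325 ≈ 178000 km².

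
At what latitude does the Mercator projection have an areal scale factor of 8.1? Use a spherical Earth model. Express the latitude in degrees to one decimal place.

Mercator areal scale is sec²φ.
sec²φ = 8.1  ⇒  cos²φ = 0.1235  ⇒  cos φ = 0.3514.
φ = arccos(0.3514) ≈ 69.4°.

69.4°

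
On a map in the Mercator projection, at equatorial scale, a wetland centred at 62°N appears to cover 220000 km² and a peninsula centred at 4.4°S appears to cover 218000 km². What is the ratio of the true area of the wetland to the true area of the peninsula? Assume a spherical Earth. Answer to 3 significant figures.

Mercator's areal exaggeration is sec²φ; hence true area = (apparent area) · cos²φ.
True area of wetland: 220000 × cos²(62°) = 220000 × 0.2204 = 48490 km².
True area of peninsula: 218000 × cos²(4.4°) = 218000 × 0.9941 = 216700 km².
Ratio = 48490 / 216700 ≈ 0.224.

0.224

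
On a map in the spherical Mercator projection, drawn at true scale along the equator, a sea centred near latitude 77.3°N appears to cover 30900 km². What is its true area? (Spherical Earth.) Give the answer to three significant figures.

The Mercator projection is conformal; its linear scale factor is the same in every direction and equals sec φ = 1/cos φ.
Areal scale = k² = sec²φ = 1/cos²(77.3°) = 1/0.2198² = 20.69.
True area = apparent / (areal scale) = 30900 / 20.69 ≈ 1490 km².

1490 km²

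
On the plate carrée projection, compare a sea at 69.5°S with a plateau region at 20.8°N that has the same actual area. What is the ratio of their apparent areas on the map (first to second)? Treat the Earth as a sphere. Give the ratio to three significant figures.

In the plate carrée (x = Rλ, y = Rφ), meridians are true-scale (h = 1) and parallels are stretched by k = sec φ.
Areal scale at 69.5°: h·k = 1.000 × 2.855 = 2.855.
Areal scale at 20.8°: h·k = 1.000 × 1.070 = 1.070.
Ratio = 2.855/1.070 ≈ 2.67.

2.67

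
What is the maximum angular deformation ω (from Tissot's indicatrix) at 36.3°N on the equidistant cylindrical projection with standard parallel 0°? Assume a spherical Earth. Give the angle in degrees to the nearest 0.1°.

For the equirectangular projection with φ₀ = 0 (plate carrée), h = 1 along meridians and k = sec φ along parallels.
At 36.3°: h = 1.000, k = 1.241; principal scales a = 1.241, b = 1.000.
sin(ω/2) = (a − b)/(a + b) = 0.2408/2.241 = 0.1075, so ω = 2 arcsin(0.1075) ≈ 12.3°.

12.3°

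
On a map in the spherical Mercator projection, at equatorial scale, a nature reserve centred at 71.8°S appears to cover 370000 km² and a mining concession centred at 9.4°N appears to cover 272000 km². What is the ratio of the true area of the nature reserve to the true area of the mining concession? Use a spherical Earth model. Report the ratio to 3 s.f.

0.136

Mercator's areal exaggeration is sec²φ; hence true area = (apparent area) · cos²φ.
True area of nature reserve: 370000 × cos²(71.8°) = 370000 × 0.09755 = 36090 km².
True area of mining concession: 272000 × cos²(9.4°) = 272000 × 0.9733 = 264700 km².
Ratio = 36090 / 264700 ≈ 0.136.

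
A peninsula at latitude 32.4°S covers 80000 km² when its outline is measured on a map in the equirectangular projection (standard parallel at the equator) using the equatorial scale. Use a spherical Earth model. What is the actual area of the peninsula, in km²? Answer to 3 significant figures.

67500 km²

Plate carrée maps x = Rλ, y = Rφ. The meridian scale is h = 1 and the parallel scale is k = 1/cos φ = sec φ.
Areal scale = h·k = 1 × sec φ; at 32.4°, h = 1.000, k = 1.184, so h·k = 1.184.
True area = apparent / (areal scale) = 80000 / 1.184 ≈ 67500 km².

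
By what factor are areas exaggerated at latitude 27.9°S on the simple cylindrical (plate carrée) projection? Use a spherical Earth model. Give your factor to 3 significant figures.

In the plate carrée (x = Rλ, y = Rφ), meridians are true-scale (h = 1) and parallels are stretched by k = sec φ.
Areal scale = h·k = 1 × sec φ; at 27.9°, h = 1.000, k = 1.132, so h·k = 1.132.

1.13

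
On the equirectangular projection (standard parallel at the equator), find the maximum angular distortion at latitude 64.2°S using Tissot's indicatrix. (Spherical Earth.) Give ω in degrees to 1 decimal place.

46.3°

In the plate carrée (x = Rλ, y = Rφ), meridians are true-scale (h = 1) and parallels are stretched by k = sec φ.
At 64.2°: h = 1.000, k = 2.298; principal scales a = 2.298, b = 1.000.
sin(ω/2) = (a − b)/(a + b) = 1.298/3.298 = 0.3935, so ω = 2 arcsin(0.3935) ≈ 46.3°.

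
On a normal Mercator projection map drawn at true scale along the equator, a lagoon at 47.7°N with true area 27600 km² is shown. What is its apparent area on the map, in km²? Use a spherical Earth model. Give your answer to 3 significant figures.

60900 km²

The Mercator projection is conformal; its linear scale factor is the same in every direction and equals sec φ = 1/cos φ.
Areal scale = k² = sec²φ = 1/cos²(47.7°) = 1/0.6730² = 2.208.
Apparent area = 27600 × 2.208 ≈ 60900 km².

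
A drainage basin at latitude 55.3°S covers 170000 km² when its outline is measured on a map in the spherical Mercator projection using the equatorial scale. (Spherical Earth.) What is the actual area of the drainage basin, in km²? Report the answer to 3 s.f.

55100 km²

The Mercator projection is conformal; its linear scale factor is the same in every direction and equals sec φ = 1/cos φ.
Areal scale = k² = sec²φ = 1/cos²(55.3°) = 1/0.5693² = 3.086.
True area = apparent / (areal scale) = 170000 / 3.086 ≈ 55100 km².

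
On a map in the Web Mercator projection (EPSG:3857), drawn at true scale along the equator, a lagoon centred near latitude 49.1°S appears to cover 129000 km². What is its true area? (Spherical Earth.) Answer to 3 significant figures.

The Mercator projection is conformal; its linear scale factor is the same in every direction and equals sec φ = 1/cos φ.
Areal scale = k² = sec²φ = 1/cos²(49.1°) = 1/0.6547² = 2.333.
True area = apparent / (areal scale) = 129000 / 2.333 ≈ 55300 km².

55300 km²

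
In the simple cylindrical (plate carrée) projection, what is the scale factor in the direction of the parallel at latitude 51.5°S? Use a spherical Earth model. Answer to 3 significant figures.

In the plate carrée (x = Rλ, y = Rφ), meridians are true-scale (h = 1) and parallels are stretched by k = sec φ.
k = 1/cos 51.5° = 1/0.6225 = 1.606.

1.61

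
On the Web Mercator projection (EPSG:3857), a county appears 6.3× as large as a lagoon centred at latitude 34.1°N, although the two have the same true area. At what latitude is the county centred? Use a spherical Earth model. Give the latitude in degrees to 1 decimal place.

70.7°

On Mercator, (apparent₁)/(apparent₂) = sec²φ₁ / sec²φ₂ when true areas are equal.
cos²φ₂ / cos²φ₁ = 6.3  ⇒  cos φ₁ = cos 34.1° / √6.3 = 0.8281/2.510 = 0.3299.
φ₁ = arccos(0.3299) ≈ 70.7°.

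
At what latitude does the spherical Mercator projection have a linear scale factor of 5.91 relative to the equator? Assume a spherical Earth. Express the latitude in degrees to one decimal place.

Mercator scale is k = sec φ = 1/cos φ.
1/cos φ = 5.91  ⇒  cos φ = 0.1692  ⇒  φ = arccos(0.1692) ≈ 80.3°.

80.3°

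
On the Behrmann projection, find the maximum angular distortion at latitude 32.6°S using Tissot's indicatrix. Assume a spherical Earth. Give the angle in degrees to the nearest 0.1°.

Behrmann is a cylindrical equal-area projection with standard parallels at ±30°. A cylindrical equal-area projection with standard parallel φ₀ has meridian scale h = cos φ / cos φ₀ and parallel scale k = cos φ₀ / cos φ (so areas are preserved, h·k = 1).
At 32.6°: h = 0.9728, k = 1.028; principal scales a = 1.028, b = 0.9728.
sin(ω/2) = (a − b)/(a + b) = 0.05520/2.001 = 0.02759, so ω = 2 arcsin(0.02759) ≈ 3.2°.

3.2°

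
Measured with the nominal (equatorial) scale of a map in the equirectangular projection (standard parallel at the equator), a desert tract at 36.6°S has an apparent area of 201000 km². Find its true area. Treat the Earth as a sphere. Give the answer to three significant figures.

Plate carrée maps x = Rλ, y = Rφ. The meridian scale is h = 1 and the parallel scale is k = 1/cos φ = sec φ.
Areal scale = h·k = 1 × sec φ; at 36.6°, h = 1.000, k = 1.246, so h·k = 1.246.
True area = apparent / (areal scale) = 201000 / 1.246 ≈ 161000 km².

161000 km²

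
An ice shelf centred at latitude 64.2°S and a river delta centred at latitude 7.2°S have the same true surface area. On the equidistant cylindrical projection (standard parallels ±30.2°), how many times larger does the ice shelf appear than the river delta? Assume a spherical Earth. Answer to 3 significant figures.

2.28

With standard parallel φ₀ = 30.2°, the equirectangular projection gives x = Rλ cos φ₀, y = Rφ, so h = 1 and k = cos 30.2° / cos φ.
Areal scale at 64.2°: h·k = 1.000 × 1.986 = 1.986.
Areal scale at 7.2°: h·k = 1.000 × 0.8711 = 0.8711.
Ratio = 1.986/0.8711 ≈ 2.28.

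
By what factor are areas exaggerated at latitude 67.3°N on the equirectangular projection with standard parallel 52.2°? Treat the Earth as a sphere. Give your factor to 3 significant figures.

With standard parallel φ₀ = 52.2°, the equirectangular projection gives x = Rλ cos φ₀, y = Rφ, so h = 1 and k = cos 52.2° / cos φ.
Areal scale = h·k = 1 × cos φ₀ / cos φ; at 67.3°, h = 1.000, k = 1.588, so h·k = 1.588.

1.59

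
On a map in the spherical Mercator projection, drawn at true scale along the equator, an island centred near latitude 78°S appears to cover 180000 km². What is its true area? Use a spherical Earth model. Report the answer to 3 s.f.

The Mercator projection is conformal; its linear scale factor is the same in every direction and equals sec φ = 1/cos φ.
Areal scale = k² = sec²φ = 1/cos²(78°) = 1/0.2079² = 23.13.
True area = apparent / (areal scale) = 180000 / 23.13 ≈ 7780 km².

7780 km²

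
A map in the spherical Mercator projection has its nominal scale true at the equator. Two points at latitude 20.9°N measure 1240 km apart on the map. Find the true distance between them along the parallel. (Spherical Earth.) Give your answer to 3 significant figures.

1160 km

The Mercator projection is conformal; its linear scale factor is the same in every direction and equals sec φ = 1/cos φ.
Along the parallel at 20.9°, map distances are exaggerated by k = sec 20.9° = 1.070.
True distance = 1240 / 1.070 = 1240 × cos 20.9° ≈ 1160 km.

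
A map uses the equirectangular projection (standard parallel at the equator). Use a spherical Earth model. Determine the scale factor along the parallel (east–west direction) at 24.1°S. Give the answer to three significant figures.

In the plate carrée (x = Rλ, y = Rφ), meridians are true-scale (h = 1) and parallels are stretched by k = sec φ.
k = 1/cos 24.1° = 1/0.9128 = 1.095.

1.10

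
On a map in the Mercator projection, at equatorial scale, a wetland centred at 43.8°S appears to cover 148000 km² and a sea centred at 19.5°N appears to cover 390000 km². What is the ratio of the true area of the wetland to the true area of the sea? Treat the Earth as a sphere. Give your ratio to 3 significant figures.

Mercator's areal exaggeration is sec²φ; hence true area = (apparent area) · cos²φ.
True area of wetland: 148000 × cos²(43.8°) = 148000 × 0.5209 = 77100 km².
True area of sea: 390000 × cos²(19.5°) = 390000 × 0.8886 = 346500 km².
Ratio = 77100 / 346500 ≈ 0.222.

0.222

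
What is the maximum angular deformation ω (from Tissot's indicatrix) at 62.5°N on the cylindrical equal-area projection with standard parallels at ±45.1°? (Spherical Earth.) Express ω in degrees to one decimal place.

A cylindrical equal-area projection with standard parallel φ₀ has meridian scale h = cos φ / cos φ₀ and parallel scale k = cos φ₀ / cos φ (so areas are preserved, h·k = 1).
At 62.5°: h = 0.6542, k = 1.529; principal scales a = 1.529, b = 0.6542.
sin(ω/2) = (a − b)/(a + b) = 0.8745/2.183 = 0.4006, so ω = 2 arcsin(0.4006) ≈ 47.2°.

47.2°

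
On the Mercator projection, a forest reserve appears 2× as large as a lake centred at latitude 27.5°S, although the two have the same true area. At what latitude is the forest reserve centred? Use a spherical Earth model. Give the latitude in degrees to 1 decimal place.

51.2°

For equal true areas on Mercator, apparent areas scale as sec²φ, so the ratio is cos²φ₂ / cos²φ₁.
cos²φ₂ / cos²φ₁ = 2  ⇒  cos φ₁ = cos 27.5° / √2 = 0.8870/1.414 = 0.6272.
φ₁ = arccos(0.6272) ≈ 51.2°.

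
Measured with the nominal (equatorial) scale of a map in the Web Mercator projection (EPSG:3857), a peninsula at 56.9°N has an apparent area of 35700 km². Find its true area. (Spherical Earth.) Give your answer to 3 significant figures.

10600 km²

Mercator is conformal, so the point scale is isotropic: h = k = sec φ = 1/cos φ.
Areal scale = k² = sec²φ = 1/cos²(56.9°) = 1/0.5461² = 3.353.
True area = apparent / (areal scale) = 35700 / 3.353 ≈ 10600 km².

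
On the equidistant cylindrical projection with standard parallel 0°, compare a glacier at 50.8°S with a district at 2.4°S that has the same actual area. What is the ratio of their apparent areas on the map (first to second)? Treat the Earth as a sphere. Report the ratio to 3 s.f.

1.58

For the equirectangular projection with φ₀ = 0 (plate carrée), h = 1 along meridians and k = sec φ along parallels.
Areal scale at 50.8°: h·k = 1.000 × 1.582 = 1.582.
Areal scale at 2.4°: h·k = 1.000 × 1.001 = 1.001.
Ratio = 1.582/1.001 ≈ 1.58.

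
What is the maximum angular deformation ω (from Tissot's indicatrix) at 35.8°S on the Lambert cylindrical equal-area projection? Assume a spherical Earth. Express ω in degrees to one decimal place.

The Lambert cylindrical equal-area projection is the cylindrical equal-area projection with its standard parallel at the equator (φ₀ = 0). Cylindrical equal-area (φ₀ = 0°): h = cos φ / cos 0° along meridians, k = cos 0° / cos φ along parallels; h·k = 1.
At 35.8°: h = 0.8111, k = 1.233; principal scales a = 1.233, b = 0.8111.
sin(ω/2) = (a − b)/(a + b) = 0.4219/2.044 = 0.2064, so ω = 2 arcsin(0.2064) ≈ 23.8°.

23.8°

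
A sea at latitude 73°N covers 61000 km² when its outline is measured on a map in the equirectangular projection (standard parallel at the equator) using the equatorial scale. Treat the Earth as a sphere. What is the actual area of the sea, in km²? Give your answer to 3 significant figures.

For the equirectangular projection with φ₀ = 0 (plate carrée), h = 1 along meridians and k = sec φ along parallels.
Areal scale = h·k = 1 × sec φ; at 73°, h = 1.000, k = 3.420, so h·k = 3.420.
True area = apparent / (areal scale) = 61000 / 3.420 ≈ 17800 km².

17800 km²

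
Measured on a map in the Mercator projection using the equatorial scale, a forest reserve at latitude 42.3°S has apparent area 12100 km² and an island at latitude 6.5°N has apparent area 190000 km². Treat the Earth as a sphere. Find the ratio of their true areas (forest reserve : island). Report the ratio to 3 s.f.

0.0353

Mercator's areal exaggeration is sec²φ; hence true area = (apparent area) · cos²φ.
True area of forest reserve: 12100 × cos²(42.3°) = 12100 × 0.5471 = 6619 km².
True area of island: 190000 × cos²(6.5°) = 190000 × 0.9872 = 187600 km².
Ratio = 6619 / 187600 ≈ 0.0353.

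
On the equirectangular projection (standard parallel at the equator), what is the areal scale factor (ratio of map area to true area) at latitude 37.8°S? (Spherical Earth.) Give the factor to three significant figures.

In the plate carrée (x = Rλ, y = Rφ), meridians are true-scale (h = 1) and parallels are stretched by k = sec φ.
Areal scale = h·k = 1 × sec φ; at 37.8°, h = 1.000, k = 1.266, so h·k = 1.266.

1.27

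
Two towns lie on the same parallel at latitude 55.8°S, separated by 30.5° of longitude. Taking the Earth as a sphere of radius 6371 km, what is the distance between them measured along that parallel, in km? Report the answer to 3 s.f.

1910 km

Arc length along a parallel = R cos φ · Δλ (with Δλ in radians).
= 6371 × cos 55.8° × (30.5° × π/180) = 6371 × 0.5621 × 0.5323 ≈ 1910 km.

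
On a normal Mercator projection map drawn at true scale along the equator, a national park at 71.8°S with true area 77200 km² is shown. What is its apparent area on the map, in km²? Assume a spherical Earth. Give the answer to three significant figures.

For Mercator, h = k = sec φ (a conformal cylindrical projection has a single point scale, 1/cos φ).
Areal scale = k² = sec²φ = 1/cos²(71.8°) = 1/0.3123² = 10.25.
Apparent area = 77200 × 10.25 ≈ 791000 km².

791000 km²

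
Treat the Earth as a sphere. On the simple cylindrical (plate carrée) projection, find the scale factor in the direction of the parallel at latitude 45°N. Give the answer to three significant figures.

For the equirectangular projection with φ₀ = 0 (plate carrée), h = 1 along meridians and k = sec φ along parallels.
k = 1/cos 45° = 1/0.7071 = 1.414.

1.41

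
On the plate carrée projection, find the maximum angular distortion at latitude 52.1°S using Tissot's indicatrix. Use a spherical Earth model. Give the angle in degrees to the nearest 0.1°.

In the plate carrée (x = Rλ, y = Rφ), meridians are true-scale (h = 1) and parallels are stretched by k = sec φ.
At 52.1°: h = 1.000, k = 1.628; principal scales a = 1.628, b = 1.000.
sin(ω/2) = (a − b)/(a + b) = 0.6279/2.628 = 0.2389, so ω = 2 arcsin(0.2389) ≈ 27.6°.

27.6°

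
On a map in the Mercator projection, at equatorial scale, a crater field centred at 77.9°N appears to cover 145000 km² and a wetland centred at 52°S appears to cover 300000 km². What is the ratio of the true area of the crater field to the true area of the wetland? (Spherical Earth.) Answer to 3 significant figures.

On Mercator the areal scale is sec²φ, so true area = apparent × cos²φ.
True area of crater field: 145000 × cos²(77.9°) = 145000 × 0.04394 = 6371 km².
True area of wetland: 300000 × cos²(52°) = 300000 × 0.3790 = 113700 km².
Ratio = 6371 / 113700 ≈ 0.0560.

0.0560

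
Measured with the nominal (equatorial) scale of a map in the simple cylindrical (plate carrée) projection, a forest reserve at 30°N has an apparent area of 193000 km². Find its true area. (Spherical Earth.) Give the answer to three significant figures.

Plate carrée maps x = Rλ, y = Rφ. The meridian scale is h = 1 and the parallel scale is k = 1/cos φ = sec φ.
Areal scale = h·k = 1 × sec φ; at 30°, h = 1.000, k = 1.155, so h·k = 1.155.
True area = apparent / (areal scale) = 193000 / 1.155 ≈ 167000 km².

167000 km²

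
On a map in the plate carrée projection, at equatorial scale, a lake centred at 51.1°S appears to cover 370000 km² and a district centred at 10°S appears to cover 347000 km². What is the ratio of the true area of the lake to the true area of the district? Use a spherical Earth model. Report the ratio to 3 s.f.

0.680

On the plate carrée, areal scale = h·k = 1 × sec φ, so true area = apparent × cos φ.
True area of lake: 370000 × cos(51.1°) = 370000 × 0.6280 = 232300 km².
True area of district: 347000 × cos(10°) = 347000 × 0.9848 = 341700 km².
Ratio = 232300 / 341700 ≈ 0.680.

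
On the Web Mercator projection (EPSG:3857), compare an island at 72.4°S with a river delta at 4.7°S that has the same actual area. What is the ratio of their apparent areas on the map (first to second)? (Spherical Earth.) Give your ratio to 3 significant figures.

10.9

On Mercator, area is exaggerated by sec²φ = 1/cos²φ.
At 72.4°: sec²(72.4°) = 1/0.3024² = 10.94.
At 4.7°: sec²(4.7°) = 1/0.9966² = 1.007.
Ratio = 10.94/1.007 = cos²(4.7°)/cos²(72.4°) ≈ 10.9.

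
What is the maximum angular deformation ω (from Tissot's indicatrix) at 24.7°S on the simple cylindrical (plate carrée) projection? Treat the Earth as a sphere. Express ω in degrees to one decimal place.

5.5°

For the equirectangular projection with φ₀ = 0 (plate carrée), h = 1 along meridians and k = sec φ along parallels.
At 24.7°: h = 1.000, k = 1.101; principal scales a = 1.101, b = 1.000.
sin(ω/2) = (a − b)/(a + b) = 0.1007/2.101 = 0.04794, so ω = 2 arcsin(0.04794) ≈ 5.5°.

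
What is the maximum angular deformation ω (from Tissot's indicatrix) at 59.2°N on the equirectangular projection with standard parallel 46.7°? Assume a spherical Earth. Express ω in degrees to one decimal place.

16.7°

With standard parallel φ₀ = 46.7°, the equirectangular projection gives x = Rλ cos φ₀, y = Rφ, so h = 1 and k = cos 46.7° / cos φ.
At 59.2°: h = 1.000, k = 1.339; principal scales a = 1.339, b = 1.000.
sin(ω/2) = (a − b)/(a + b) = 0.3394/2.339 = 0.1451, so ω = 2 arcsin(0.1451) ≈ 16.7°.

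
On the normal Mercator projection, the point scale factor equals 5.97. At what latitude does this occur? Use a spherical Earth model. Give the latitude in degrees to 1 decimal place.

Mercator scale is k = sec φ = 1/cos φ.
1/cos φ = 5.97  ⇒  cos φ = 0.1675  ⇒  φ = arccos(0.1675) ≈ 80.4°.

80.4°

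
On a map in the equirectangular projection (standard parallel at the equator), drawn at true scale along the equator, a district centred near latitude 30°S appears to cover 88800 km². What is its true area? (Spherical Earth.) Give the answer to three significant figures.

76900 km²

In the plate carrée (x = Rλ, y = Rφ), meridians are true-scale (h = 1) and parallels are stretched by k = sec φ.
Areal scale = h·k = 1 × sec φ; at 30°, h = 1.000, k = 1.155, so h·k = 1.155.
True area = apparent / (areal scale) = 88800 / 1.155 ≈ 76900 km².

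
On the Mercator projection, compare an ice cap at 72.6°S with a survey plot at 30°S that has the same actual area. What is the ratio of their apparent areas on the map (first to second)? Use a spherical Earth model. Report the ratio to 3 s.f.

8.39

Mercator is conformal with k = sec φ, so areal scale = k² = sec²φ.
At 72.6°: sec²(72.6°) = 1/0.2990² = 11.18.
At 30°: sec²(30°) = 1/0.8660² = 1.333.
Ratio = 11.18/1.333 = cos²(30°)/cos²(72.6°) ≈ 8.39.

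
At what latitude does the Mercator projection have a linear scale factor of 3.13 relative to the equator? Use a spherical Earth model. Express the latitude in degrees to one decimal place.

71.4°

Mercator scale is k = sec φ = 1/cos φ.
1/cos φ = 3.13  ⇒  cos φ = 0.3195  ⇒  φ = arccos(0.3195) ≈ 71.4°.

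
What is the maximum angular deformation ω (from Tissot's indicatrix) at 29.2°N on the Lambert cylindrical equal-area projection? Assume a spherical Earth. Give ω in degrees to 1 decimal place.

The Lambert cylindrical equal-area projection is the cylindrical equal-area projection with its standard parallel at the equator (φ₀ = 0). For cylindrical equal-area with standard parallel φ₀, h = cos φ / cos φ₀ and k = cos φ₀ / cos φ, so h·k = 1.
At 29.2°: h = 0.8729, k = 1.146; principal scales a = 1.146, b = 0.8729.
sin(ω/2) = (a − b)/(a + b) = 0.2727/2.018 = 0.1351, so ω = 2 arcsin(0.1351) ≈ 15.5°.

15.5°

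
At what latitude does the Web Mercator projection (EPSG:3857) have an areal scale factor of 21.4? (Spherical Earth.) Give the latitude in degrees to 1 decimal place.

77.5°

Mercator areal scale is sec²φ.
sec²φ = 21.4  ⇒  cos²φ = 0.04673  ⇒  cos φ = 0.2162.
φ = arccos(0.2162) ≈ 77.5°.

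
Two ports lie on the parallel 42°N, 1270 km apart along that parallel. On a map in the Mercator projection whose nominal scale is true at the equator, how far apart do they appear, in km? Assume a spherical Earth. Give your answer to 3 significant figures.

1710 km

Mercator is conformal, so the point scale is isotropic: h = k = sec φ = 1/cos φ.
Along the parallel, k = sec 42° = 1/0.7431 = 1.346.
Map distance = 1270 × 1.346 ≈ 1710 km.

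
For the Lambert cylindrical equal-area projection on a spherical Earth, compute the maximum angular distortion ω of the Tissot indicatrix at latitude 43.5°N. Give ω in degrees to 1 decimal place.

The Lambert cylindrical equal-area projection is the cylindrical equal-area projection with its standard parallel at the equator (φ₀ = 0). A cylindrical equal-area projection with standard parallel φ₀ has meridian scale h = cos φ / cos φ₀ and parallel scale k = cos φ₀ / cos φ (so areas are preserved, h·k = 1).
At 43.5°: h = 0.7254, k = 1.379; principal scales a = 1.379, b = 0.7254.
sin(ω/2) = (a − b)/(a + b) = 0.6532/2.104 = 0.3105, so ω = 2 arcsin(0.3105) ≈ 36.2°.

36.2°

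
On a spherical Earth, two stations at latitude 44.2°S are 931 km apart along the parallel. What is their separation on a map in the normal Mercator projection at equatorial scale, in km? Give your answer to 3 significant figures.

For Mercator, h = k = sec φ (a conformal cylindrical projection has a single point scale, 1/cos φ).
Along the parallel, k = sec 44.2° = 1/0.7169 = 1.395.
Map distance = 931 × 1.395 ≈ 1300 km.

1300 km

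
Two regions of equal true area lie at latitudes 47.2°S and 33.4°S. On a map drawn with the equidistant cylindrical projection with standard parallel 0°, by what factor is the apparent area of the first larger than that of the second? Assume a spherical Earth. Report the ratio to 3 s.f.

1.23

For the equirectangular projection with φ₀ = 0 (plate carrée), h = 1 along meridians and k = sec φ along parallels.
Areal scale at 47.2°: h·k = 1.000 × 1.472 = 1.472.
Areal scale at 33.4°: h·k = 1.000 × 1.198 = 1.198.
Ratio = 1.472/1.198 ≈ 1.23.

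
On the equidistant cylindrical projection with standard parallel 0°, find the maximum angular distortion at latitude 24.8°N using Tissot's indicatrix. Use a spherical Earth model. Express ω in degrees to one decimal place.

In the plate carrée (x = Rλ, y = Rφ), meridians are true-scale (h = 1) and parallels are stretched by k = sec φ.
At 24.8°: h = 1.000, k = 1.102; principal scales a = 1.102, b = 1.000.
sin(ω/2) = (a − b)/(a + b) = 0.1016/2.102 = 0.04834, so ω = 2 arcsin(0.04834) ≈ 5.5°.

5.5°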